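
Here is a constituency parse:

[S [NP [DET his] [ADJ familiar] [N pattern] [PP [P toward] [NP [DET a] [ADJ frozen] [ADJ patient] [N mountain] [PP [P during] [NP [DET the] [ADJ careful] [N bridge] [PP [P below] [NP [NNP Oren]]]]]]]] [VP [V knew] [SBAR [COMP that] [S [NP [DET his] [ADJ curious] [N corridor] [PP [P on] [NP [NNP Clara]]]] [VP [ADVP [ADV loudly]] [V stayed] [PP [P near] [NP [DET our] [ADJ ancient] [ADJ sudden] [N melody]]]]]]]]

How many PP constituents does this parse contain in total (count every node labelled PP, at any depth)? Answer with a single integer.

5

Listing each PP by its span: [PP toward a frozen patient mountain during the careful bridge below Oren]; [PP during the careful bridge below Oren]; [PP below Oren]; [PP on Clara]; [PP near our ancient sudden melody] — that makes 5.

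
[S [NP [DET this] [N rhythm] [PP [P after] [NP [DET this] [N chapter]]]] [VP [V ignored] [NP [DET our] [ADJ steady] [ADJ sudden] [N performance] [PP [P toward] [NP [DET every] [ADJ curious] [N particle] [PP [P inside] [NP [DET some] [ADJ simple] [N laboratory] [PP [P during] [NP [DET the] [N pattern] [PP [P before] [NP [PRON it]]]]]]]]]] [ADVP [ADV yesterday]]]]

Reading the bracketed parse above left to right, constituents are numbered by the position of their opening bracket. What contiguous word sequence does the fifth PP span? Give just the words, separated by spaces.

before it

The PP opening brackets appear, in order, over: "after this chapter"; "toward every curious particle inside some simple laboratory during the pattern before it"; "inside some simple laboratory during the pattern before it"; "during the pattern before it"; "before it". The fifth one spans "before it".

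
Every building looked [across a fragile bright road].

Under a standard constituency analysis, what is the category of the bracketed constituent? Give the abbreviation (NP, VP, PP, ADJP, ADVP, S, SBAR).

PP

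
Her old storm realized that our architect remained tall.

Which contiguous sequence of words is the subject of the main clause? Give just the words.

"her old storm" is the NP that combines with the VP headed by "realized" to form the main clause — the subject.

her old storm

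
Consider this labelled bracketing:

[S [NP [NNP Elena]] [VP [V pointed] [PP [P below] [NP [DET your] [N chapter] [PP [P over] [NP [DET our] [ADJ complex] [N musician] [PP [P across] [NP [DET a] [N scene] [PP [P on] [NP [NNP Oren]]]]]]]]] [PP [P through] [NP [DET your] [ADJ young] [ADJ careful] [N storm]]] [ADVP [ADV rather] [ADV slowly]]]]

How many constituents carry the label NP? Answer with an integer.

6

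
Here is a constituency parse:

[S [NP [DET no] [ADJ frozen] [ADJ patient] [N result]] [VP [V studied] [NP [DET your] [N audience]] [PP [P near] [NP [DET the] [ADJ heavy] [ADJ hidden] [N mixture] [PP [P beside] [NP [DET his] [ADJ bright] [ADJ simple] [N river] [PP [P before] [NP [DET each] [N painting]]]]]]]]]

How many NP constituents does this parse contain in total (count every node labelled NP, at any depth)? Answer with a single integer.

5

The NP constituents are: [NP no frozen patient result]; [NP your audience]; [NP the heavy hidden mixture beside his bright simple river before each painting]; [NP his bright simple river before each painting]; [NP each painting]. Total: 5.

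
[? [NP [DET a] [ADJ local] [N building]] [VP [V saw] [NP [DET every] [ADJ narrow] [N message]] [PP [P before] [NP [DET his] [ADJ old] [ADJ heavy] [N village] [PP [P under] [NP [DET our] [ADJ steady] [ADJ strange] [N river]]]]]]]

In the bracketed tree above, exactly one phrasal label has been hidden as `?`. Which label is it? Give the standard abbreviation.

S

The `?` node immediately contains: NP, VP. That is the internal structure of a clause, so the label is S.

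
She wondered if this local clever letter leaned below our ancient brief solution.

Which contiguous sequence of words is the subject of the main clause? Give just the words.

she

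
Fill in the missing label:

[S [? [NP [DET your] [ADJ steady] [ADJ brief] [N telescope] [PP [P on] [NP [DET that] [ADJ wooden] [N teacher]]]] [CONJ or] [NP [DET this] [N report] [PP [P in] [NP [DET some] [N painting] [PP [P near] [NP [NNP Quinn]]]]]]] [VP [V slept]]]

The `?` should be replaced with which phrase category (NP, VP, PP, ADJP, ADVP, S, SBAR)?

Looking at what the `?` directly dominates — NP, CONJ 'or', NP — this is a noun phrase (NP).

NP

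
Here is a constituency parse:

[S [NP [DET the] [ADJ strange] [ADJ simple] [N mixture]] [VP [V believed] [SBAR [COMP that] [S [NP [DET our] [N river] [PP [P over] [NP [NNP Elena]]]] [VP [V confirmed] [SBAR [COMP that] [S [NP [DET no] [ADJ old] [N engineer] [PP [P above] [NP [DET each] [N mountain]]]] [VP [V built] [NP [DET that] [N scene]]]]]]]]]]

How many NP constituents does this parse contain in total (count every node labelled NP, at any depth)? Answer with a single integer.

6

The NP constituents are: [NP the strange simple mixture]; [NP our river over Elena]; [NP Elena]; [NP no old engineer above each mountain]; [NP each mountain]; [NP that scene]. Total: 6.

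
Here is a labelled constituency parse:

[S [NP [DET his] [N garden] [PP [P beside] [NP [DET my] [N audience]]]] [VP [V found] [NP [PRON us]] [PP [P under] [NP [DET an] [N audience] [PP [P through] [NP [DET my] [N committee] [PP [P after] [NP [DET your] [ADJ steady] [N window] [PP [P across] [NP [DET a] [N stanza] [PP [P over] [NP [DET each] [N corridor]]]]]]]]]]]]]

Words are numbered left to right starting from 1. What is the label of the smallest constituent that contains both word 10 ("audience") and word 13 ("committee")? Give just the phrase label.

NP

The smallest bracket enclosing both words is [NP an audience through my committee after your steady window across a stanza over each corridor], so the label is NP.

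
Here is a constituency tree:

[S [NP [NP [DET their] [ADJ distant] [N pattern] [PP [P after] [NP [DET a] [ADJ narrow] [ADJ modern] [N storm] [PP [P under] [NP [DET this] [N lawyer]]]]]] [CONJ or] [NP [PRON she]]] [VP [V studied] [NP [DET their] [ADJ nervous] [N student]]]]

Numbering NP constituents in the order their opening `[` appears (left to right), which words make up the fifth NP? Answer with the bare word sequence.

she

Opening `[NP` markers occur at word positions 1, 1, 5, 10, 13, 15; the fifth of these opens the constituent [NP she].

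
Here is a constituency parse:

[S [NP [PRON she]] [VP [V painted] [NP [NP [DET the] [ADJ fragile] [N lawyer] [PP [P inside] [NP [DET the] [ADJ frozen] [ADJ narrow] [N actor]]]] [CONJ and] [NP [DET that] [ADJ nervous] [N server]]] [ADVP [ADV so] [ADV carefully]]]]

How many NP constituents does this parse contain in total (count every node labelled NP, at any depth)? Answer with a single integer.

5

Listing each NP by its span: [NP she]; [NP the fragile lawyer inside the frozen narrow actor and that nervous server]; [NP the fragile lawyer inside the frozen narrow actor]; [NP the frozen narrow actor]; [NP that nervous server] — that makes 5.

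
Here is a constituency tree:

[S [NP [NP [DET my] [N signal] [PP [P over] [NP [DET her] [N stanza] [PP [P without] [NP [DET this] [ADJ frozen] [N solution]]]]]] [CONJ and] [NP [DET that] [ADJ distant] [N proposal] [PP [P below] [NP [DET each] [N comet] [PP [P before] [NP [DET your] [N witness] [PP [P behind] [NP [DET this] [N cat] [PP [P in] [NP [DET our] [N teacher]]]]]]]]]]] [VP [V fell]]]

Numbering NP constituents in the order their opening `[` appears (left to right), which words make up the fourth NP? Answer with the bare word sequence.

Opening `[NP` markers occur at word positions 1, 1, 4, 7, 11, 15, 18, 21, 24; the fourth of these opens the constituent [NP this frozen solution].

this frozen solution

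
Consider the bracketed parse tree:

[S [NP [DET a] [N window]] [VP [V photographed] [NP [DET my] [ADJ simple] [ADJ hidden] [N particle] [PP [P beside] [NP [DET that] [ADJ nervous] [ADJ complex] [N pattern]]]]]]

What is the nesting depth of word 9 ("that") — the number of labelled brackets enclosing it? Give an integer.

Counting open brackets not yet closed at "that": [S [VP [NP [PP [NP [DET = 6.

6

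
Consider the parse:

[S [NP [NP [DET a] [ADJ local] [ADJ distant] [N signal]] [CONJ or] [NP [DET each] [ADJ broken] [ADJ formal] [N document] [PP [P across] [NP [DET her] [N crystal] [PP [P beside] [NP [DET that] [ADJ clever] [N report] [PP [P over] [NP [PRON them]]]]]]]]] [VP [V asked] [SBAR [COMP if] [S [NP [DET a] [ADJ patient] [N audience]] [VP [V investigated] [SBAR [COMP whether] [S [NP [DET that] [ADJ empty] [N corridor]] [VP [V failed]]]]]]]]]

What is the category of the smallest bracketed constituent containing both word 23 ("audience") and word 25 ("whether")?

S

The smallest bracket enclosing both words is [S a patient audience investigated whether that empty corridor failed], so the label is S.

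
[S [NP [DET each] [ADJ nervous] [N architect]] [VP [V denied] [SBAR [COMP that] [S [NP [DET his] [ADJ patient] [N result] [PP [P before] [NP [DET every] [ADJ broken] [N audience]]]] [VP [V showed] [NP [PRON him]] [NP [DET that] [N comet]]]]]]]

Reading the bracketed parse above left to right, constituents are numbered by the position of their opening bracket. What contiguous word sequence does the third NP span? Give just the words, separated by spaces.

every broken audience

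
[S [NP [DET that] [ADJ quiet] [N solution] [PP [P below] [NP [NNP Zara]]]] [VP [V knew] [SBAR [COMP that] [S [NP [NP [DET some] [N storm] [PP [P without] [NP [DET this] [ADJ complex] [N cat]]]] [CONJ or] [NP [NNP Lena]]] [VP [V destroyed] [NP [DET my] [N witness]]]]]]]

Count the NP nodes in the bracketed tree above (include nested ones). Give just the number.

7

Scanning left to right, an opening `[NP` appears at word positions 1, 5, 8, 8, 11, 15, 17 — 7 in total.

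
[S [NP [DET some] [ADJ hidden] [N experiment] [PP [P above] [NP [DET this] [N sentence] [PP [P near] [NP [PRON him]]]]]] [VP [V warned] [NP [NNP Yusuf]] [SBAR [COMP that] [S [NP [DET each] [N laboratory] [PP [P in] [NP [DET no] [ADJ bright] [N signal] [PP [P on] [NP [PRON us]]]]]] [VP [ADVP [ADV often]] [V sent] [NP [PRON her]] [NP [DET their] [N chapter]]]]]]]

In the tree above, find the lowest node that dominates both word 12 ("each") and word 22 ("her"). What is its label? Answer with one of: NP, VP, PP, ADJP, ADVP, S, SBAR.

S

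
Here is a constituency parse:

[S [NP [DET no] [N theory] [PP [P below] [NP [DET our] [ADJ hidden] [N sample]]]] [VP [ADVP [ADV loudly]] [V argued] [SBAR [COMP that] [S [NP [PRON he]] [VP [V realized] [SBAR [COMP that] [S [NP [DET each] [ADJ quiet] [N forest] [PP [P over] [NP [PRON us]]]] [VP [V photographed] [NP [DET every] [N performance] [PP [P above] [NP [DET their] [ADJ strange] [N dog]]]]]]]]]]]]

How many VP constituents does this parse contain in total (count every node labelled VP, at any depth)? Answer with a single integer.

3

The VP constituents are: [VP loudly argued that he realized that each quiet forest over us photographed every performance above their strange dog]; [VP realized that each quiet forest over us photographed every performance above their strange dog]; [VP photographed every performance above their strange dog]. Total: 3.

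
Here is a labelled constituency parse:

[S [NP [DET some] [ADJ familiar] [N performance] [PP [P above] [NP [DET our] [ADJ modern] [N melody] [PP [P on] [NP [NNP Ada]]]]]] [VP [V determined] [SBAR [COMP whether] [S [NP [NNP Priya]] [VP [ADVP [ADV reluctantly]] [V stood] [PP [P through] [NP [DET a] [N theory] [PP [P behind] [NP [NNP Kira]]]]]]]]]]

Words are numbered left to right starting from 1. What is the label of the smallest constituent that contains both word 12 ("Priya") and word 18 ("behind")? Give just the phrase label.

S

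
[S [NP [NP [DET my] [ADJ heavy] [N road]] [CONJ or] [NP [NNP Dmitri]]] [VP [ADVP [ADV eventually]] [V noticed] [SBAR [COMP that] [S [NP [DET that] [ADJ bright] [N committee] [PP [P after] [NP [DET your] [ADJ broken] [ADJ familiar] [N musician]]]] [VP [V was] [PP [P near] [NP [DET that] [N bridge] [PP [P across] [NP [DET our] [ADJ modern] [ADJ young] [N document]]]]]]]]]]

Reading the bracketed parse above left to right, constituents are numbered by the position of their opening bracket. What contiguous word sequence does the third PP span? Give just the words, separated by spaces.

across our modern young document

The PP opening brackets appear, in order, over: "after your broken familiar musician"; "near that bridge across our modern young document"; "across our modern young document". The third one spans "across our modern young document".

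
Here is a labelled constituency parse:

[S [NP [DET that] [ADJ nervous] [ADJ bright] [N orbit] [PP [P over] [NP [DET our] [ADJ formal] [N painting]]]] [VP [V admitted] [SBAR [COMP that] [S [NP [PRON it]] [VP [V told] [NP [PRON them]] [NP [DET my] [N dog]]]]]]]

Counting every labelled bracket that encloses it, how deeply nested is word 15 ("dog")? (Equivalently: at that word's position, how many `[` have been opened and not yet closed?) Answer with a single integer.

The word sits inside N, which is inside NP, inside VP, inside S, inside SBAR, inside VP, inside S — 7 brackets in all.

7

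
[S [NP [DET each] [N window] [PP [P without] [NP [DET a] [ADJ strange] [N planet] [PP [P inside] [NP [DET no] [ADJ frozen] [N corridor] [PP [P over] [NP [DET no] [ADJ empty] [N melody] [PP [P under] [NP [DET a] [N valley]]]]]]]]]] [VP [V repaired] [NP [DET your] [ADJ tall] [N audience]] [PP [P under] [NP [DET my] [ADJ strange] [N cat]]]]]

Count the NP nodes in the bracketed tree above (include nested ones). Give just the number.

7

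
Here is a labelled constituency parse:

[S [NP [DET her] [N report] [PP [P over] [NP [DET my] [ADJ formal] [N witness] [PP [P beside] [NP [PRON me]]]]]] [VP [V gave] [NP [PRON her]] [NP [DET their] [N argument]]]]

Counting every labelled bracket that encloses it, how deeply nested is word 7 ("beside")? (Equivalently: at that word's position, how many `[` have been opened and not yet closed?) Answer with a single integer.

The word sits inside P, which is inside PP, inside NP, inside PP, inside NP, inside S — 6 brackets in all.

6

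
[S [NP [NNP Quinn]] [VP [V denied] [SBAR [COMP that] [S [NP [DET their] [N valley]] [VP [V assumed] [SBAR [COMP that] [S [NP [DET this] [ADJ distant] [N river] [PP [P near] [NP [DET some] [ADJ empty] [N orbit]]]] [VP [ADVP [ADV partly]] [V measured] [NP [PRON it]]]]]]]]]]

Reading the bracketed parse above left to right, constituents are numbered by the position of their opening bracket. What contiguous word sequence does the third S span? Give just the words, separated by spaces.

this distant river near some empty orbit partly measured it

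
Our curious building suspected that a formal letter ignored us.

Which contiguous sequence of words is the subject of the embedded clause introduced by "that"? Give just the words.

The subject of the embedded clause introduced by "that" is the NP immediately before the verb "ignored": "a formal letter".

a formal letter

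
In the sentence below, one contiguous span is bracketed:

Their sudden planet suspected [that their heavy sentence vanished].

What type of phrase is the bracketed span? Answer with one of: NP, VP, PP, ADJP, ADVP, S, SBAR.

SBAR

"that" is the head of the bracketed span, so the span is a subordinate clause: SBAR.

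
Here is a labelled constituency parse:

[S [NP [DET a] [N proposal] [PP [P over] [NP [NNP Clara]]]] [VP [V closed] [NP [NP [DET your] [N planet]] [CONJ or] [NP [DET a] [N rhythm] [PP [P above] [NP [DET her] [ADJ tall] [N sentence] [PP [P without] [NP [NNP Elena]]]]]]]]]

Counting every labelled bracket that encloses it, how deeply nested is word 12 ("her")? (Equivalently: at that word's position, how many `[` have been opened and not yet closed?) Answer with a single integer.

7

The word sits inside DET, which is inside NP, inside PP, inside NP, inside NP, inside VP, inside S — 7 brackets in all.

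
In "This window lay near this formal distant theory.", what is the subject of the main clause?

"this window" is the NP that combines with the VP headed by "lay" to form the main clause — the subject.

this window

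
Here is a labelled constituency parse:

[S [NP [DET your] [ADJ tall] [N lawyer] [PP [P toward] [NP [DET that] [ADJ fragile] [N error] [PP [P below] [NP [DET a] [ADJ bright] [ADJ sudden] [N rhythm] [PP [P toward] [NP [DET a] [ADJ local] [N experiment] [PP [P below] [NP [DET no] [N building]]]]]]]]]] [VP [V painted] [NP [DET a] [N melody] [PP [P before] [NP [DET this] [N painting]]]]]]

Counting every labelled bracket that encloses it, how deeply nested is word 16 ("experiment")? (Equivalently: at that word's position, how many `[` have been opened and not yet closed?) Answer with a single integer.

Counting open brackets not yet closed at "experiment": [S [NP [PP [NP [PP [NP [PP [NP [N = 9.

9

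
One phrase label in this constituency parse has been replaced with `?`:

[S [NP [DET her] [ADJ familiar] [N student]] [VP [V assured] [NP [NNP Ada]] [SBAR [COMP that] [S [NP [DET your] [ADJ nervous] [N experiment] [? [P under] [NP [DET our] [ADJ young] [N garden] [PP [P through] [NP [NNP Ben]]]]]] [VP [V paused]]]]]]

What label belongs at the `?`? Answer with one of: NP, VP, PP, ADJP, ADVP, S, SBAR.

PP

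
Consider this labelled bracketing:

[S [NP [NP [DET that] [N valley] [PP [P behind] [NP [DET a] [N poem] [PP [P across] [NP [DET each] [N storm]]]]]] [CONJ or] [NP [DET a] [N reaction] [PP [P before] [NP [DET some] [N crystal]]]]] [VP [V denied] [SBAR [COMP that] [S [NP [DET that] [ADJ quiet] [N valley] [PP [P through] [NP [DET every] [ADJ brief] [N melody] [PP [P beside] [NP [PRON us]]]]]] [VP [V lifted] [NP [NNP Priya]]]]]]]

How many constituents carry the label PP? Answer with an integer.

5

Listing each PP by its span: [PP behind a poem across each storm]; [PP across each storm]; [PP before some crystal]; [PP through every brief melody beside us]; [PP beside us] — that makes 5.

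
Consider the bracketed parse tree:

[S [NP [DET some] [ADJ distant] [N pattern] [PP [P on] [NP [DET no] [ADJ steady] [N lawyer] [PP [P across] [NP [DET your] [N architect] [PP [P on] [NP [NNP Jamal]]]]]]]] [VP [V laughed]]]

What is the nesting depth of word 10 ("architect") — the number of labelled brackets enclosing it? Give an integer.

7

Counting open brackets not yet closed at "architect": [S [NP [PP [NP [PP [NP [N = 7.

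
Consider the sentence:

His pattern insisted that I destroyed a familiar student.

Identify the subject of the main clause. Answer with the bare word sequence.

his pattern

"his pattern" is the NP that combines with the VP headed by "insisted" to form the main clause — the subject.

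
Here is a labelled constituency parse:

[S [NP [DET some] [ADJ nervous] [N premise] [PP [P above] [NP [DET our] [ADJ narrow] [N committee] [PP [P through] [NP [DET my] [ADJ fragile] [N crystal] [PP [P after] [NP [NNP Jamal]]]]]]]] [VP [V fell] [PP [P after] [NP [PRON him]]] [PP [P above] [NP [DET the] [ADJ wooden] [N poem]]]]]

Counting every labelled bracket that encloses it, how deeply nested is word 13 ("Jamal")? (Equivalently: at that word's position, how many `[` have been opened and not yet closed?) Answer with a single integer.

9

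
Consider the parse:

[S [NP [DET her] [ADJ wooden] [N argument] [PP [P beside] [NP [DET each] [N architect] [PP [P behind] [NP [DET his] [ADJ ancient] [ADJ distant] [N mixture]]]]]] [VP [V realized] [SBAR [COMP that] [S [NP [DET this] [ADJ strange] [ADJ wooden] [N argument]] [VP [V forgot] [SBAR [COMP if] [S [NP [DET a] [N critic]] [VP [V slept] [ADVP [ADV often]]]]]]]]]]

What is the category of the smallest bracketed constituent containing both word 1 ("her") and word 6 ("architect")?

Word 1 lies under S → NP → DET; word 6 lies under S → NP → PP → NP → N. The lowest shared node is the NP.

NP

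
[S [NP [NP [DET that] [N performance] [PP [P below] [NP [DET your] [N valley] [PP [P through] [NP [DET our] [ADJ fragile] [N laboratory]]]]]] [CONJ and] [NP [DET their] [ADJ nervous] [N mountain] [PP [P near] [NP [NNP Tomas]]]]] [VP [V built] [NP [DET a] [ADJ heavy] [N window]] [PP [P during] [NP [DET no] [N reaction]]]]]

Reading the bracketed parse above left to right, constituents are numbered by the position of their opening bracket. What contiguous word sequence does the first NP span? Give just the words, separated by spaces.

In left-to-right order the NP constituents are "that performance below your valley through our fragile laboratory and their nervous mountain near Tomas"; "that performance below your valley through our fragile laboratory"; "your valley through our fragile laboratory"; "our fragile laboratory"; "their nervous mountain near Tomas"; "Tomas"; "a heavy window"; "no reaction". Number 1 is "that performance below your valley through our fragile laboratory and their nervous mountain near Tomas".

that performance below your valley through our fragile laboratory and their nervous mountain near Tomas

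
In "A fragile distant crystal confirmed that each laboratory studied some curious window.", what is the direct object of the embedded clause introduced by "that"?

"studied" heads the VP of the embedded clause introduced by "that", and "some curious window" is its direct object.

some curious window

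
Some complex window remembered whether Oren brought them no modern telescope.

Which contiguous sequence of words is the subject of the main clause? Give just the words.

The subject of the main clause is the NP immediately before the verb "remembered": "some complex window".

some complex window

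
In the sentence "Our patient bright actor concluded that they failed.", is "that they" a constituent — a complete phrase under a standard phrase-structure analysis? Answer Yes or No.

No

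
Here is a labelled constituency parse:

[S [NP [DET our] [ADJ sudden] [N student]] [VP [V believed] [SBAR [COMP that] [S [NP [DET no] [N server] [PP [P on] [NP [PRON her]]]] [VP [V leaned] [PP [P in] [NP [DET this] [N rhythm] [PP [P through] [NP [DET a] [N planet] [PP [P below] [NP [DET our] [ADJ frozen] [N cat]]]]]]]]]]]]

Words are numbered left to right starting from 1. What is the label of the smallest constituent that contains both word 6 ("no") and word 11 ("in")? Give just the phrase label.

The smallest bracket enclosing both words is [S no server on her leaned in this rhythm through a planet below our frozen cat], so the label is S.

S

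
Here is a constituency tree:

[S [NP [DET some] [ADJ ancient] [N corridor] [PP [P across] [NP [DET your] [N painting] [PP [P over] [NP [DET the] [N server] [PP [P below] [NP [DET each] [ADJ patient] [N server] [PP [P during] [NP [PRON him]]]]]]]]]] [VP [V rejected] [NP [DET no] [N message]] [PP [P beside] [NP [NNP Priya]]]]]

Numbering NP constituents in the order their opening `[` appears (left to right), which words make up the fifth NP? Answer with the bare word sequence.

Opening `[NP` markers occur at word positions 1, 5, 8, 11, 15, 17, 20; the fifth of these opens the constituent [NP him].

him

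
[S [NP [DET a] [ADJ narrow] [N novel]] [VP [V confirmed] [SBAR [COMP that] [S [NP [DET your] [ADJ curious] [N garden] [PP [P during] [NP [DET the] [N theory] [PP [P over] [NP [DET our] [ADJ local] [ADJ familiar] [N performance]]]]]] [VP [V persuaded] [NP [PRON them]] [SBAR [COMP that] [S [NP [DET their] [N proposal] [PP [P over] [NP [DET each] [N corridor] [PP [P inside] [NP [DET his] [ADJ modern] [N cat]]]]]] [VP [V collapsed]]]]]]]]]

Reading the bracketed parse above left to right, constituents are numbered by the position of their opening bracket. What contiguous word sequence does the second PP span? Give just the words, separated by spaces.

In left-to-right order the PP constituents are "during the theory over our local familiar performance"; "over our local familiar performance"; "over each corridor inside his modern cat"; "inside his modern cat". Number 2 is "over our local familiar performance".

over our local familiar performance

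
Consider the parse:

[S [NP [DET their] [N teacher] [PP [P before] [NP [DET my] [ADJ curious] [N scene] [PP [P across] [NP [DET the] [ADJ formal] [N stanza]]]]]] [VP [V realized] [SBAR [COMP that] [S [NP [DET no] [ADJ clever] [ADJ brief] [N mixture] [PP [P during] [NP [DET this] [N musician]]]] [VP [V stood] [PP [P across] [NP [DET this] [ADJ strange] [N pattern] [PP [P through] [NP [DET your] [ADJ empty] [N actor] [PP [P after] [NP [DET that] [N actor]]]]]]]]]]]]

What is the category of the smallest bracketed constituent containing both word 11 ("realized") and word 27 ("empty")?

VP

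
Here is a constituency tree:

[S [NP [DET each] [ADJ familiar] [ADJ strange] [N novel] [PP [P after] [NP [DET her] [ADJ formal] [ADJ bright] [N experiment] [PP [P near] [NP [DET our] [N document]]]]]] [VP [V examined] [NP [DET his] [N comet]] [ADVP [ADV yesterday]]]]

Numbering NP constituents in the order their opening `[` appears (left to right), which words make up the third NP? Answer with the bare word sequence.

our document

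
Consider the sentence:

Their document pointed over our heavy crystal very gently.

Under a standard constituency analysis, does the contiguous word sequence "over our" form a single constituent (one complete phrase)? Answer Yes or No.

No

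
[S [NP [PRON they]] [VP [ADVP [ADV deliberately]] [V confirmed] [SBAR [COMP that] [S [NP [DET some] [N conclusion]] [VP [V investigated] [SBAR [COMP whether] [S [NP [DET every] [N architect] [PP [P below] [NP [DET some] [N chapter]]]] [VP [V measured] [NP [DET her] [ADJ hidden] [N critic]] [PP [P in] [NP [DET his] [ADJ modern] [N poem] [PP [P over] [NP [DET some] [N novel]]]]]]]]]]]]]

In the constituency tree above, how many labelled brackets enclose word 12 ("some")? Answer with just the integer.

The word sits inside DET, which is inside NP, inside PP, inside NP, inside S, inside SBAR, inside VP, inside S, inside SBAR, inside VP, inside S — 11 brackets in all.

11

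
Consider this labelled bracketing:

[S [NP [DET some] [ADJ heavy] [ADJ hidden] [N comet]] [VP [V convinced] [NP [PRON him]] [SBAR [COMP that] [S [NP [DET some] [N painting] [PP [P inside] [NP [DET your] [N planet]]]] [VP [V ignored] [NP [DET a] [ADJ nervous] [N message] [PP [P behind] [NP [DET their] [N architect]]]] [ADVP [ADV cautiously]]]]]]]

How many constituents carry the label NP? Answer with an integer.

The NP constituents are: [NP some heavy hidden comet]; [NP him]; [NP some painting inside your planet]; [NP your planet]; [NP a nervous message behind their architect]; [NP their architect]. Total: 6.

6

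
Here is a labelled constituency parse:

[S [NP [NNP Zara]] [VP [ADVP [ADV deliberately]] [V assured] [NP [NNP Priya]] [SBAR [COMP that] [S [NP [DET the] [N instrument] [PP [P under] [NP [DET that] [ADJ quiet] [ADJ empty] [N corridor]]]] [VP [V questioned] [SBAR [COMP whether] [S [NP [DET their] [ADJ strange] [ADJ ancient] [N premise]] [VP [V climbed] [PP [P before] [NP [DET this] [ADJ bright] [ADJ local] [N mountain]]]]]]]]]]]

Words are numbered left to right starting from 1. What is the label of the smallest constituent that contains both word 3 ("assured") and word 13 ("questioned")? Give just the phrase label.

VP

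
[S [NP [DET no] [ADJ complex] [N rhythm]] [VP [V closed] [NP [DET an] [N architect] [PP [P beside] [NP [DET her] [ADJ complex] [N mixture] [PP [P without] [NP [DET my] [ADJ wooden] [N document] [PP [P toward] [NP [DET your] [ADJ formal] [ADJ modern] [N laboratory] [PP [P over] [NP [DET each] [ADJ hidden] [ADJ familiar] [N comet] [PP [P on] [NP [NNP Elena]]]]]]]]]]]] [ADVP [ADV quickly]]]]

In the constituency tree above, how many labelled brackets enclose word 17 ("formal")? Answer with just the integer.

10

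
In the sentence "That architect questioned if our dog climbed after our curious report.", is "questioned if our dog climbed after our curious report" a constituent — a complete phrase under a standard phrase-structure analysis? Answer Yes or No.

Yes

"questioned if our dog climbed after our curious report" is exactly the verb phrase [VP questioned if our dog climbed after our curious report], a complete constituent.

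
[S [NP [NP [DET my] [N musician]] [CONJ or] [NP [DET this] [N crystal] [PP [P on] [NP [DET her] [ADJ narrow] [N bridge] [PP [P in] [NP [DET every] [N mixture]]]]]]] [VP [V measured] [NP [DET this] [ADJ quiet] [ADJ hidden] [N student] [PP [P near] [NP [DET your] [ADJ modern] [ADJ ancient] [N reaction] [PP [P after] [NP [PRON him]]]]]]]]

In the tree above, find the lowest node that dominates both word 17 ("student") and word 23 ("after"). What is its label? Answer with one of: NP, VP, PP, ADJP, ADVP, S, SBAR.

Both words fall inside [NP this quiet hidden student near your modern ancient reaction after him] (words 14–24), and no smaller constituent contains them both. Label: NP.

NP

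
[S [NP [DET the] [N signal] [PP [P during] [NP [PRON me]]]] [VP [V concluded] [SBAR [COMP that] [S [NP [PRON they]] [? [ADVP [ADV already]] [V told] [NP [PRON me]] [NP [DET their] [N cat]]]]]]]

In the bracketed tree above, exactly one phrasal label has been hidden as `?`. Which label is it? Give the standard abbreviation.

A constituent whose immediate children are ADVP, V 'told', NP, NP is a verb phrase: VP.

VP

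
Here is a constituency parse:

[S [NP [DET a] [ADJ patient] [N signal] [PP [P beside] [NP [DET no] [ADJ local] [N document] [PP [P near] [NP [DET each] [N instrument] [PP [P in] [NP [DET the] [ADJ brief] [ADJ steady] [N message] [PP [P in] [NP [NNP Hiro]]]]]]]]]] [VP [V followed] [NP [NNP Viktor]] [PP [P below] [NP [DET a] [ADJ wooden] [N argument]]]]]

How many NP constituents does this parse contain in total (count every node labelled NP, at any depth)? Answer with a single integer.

7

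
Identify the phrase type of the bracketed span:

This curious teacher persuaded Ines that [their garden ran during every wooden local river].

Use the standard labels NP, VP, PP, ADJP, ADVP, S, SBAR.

"ran" is the head of the bracketed span, so the span is a clause: S.

S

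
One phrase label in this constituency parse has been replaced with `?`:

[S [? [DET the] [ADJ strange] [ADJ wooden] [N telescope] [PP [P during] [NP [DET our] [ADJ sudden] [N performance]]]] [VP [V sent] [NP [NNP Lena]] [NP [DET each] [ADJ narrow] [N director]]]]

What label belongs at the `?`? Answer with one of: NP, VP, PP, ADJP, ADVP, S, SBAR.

NP

Looking at what the `?` directly dominates — DET 'the', ADJ 'strange', ADJ 'wooden', N 'telescope', PP — this is a noun phrase (NP).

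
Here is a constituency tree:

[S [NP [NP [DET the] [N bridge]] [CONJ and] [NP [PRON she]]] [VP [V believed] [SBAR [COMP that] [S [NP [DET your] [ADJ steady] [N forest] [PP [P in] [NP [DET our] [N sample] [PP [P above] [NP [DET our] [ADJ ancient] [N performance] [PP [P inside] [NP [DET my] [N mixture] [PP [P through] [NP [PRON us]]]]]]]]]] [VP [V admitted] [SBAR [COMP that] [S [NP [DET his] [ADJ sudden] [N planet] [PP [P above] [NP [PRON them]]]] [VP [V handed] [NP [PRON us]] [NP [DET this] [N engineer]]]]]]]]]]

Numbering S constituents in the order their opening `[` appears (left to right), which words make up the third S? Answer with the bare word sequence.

his sudden planet above them handed us this engineer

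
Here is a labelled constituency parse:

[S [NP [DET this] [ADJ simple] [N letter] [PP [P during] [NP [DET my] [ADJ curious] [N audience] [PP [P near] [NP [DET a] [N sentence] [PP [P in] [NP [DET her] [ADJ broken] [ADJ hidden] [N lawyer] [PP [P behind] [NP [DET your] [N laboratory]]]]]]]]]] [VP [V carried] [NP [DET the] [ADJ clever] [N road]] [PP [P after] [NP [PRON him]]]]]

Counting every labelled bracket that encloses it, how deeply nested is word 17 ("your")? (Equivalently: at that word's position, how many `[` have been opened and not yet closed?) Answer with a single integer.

Counting open brackets not yet closed at "your": [S [NP [PP [NP [PP [NP [PP [NP [PP [NP [DET = 11.

11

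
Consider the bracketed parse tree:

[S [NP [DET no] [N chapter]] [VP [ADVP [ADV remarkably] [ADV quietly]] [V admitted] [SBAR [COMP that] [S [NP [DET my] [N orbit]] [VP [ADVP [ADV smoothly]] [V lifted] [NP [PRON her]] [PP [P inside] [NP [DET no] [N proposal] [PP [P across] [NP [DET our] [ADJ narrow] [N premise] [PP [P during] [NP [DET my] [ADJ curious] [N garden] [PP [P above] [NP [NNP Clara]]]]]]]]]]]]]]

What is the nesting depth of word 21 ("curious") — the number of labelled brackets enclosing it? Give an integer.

The word sits inside ADJ, which is inside NP, inside PP, inside NP, inside PP, inside NP, inside PP, inside VP, inside S, inside SBAR, inside VP, inside S — 12 brackets in all.

12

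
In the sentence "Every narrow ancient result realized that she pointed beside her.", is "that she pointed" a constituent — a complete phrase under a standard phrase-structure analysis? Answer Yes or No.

The sequence begins inside the complementizer "that" and ends inside the clause "she pointed beside her"; it crosses a phrase boundary, so no single node in the tree spans exactly those words.

No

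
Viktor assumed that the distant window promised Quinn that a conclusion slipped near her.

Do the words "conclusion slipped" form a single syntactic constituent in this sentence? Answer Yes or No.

The sequence begins inside the noun phrase "a conclusion" and ends inside the verb phrase "slipped near her"; it crosses a phrase boundary, so no single node in the tree spans exactly those words.

No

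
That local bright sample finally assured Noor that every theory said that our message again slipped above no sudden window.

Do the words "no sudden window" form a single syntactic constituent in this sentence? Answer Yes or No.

Yes

"no sudden window" is exactly the noun phrase [NP no sudden window], a complete constituent.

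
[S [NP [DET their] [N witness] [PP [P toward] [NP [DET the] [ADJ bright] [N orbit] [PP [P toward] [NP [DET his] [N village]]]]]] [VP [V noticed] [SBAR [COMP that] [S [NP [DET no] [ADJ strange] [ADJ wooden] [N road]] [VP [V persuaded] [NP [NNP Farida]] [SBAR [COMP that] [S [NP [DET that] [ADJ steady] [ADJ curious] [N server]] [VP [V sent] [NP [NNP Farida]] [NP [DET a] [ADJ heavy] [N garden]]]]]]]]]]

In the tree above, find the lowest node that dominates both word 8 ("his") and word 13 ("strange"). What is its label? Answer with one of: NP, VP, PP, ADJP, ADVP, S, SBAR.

The smallest bracket enclosing both words is [S their witness toward the bright orbit toward his village noticed that no strange wooden road persuaded Farida that that steady curious server sent Farida a heavy garden], so the label is S.

S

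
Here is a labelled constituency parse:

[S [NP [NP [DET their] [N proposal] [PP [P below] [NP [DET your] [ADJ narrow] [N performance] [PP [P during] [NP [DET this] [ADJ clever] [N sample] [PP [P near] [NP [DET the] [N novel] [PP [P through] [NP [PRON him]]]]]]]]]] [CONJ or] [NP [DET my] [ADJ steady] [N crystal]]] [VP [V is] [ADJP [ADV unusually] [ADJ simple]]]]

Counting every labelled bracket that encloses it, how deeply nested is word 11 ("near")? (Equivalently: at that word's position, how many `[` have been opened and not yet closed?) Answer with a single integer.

9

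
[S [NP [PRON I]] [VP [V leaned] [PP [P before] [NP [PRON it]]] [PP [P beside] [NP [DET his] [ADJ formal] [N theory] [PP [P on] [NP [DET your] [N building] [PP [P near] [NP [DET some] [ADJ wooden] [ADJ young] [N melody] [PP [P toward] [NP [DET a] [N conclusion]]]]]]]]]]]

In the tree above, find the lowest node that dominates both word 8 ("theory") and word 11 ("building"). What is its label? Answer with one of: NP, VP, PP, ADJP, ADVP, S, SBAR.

Both words fall inside [NP his formal theory on your building near some wooden young melody toward a conclusion] (words 6–19), and no smaller constituent contains them both. Label: NP.

NP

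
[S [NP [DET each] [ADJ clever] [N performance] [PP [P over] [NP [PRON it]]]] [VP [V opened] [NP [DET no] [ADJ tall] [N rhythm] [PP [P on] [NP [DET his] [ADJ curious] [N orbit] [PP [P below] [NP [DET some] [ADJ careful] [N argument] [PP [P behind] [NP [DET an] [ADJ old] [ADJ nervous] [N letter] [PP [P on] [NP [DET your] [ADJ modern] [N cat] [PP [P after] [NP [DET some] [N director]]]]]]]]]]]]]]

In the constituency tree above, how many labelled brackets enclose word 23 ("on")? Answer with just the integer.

Path from the root down to the word: S → VP → NP → PP → NP → PP → NP → PP → NP → PP → P. That is 11 enclosing brackets.

11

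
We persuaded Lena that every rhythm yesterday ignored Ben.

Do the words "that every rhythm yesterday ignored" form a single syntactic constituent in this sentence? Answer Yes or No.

No

"that" belongs to the complementizer "that" while "ignored" belongs to the clause "every rhythm yesterday ignored Ben"; a span that runs across that boundary is not a single phrase.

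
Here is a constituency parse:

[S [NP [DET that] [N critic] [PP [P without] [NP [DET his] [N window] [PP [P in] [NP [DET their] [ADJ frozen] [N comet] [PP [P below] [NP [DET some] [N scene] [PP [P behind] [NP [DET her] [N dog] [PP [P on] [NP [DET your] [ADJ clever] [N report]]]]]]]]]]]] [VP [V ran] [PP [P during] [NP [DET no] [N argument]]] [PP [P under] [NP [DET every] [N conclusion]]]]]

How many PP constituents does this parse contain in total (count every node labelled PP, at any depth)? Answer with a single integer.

7

Scanning left to right, an opening `[PP` appears at word positions 3, 6, 10, 13, 16, 21, 24 — 7 in total.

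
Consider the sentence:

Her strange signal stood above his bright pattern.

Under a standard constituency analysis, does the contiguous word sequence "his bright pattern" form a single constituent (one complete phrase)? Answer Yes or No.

Yes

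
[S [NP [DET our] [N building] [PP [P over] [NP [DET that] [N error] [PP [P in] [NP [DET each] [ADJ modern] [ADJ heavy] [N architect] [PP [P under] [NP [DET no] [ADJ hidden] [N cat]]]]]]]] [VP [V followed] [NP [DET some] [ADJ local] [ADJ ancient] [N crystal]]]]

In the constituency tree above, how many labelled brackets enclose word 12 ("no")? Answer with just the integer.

9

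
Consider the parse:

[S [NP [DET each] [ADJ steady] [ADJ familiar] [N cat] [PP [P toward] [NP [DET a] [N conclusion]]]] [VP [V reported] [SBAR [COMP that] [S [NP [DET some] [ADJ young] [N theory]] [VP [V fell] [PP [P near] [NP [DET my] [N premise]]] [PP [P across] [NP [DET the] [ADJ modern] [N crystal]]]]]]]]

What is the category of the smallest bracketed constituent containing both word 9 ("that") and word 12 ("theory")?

SBAR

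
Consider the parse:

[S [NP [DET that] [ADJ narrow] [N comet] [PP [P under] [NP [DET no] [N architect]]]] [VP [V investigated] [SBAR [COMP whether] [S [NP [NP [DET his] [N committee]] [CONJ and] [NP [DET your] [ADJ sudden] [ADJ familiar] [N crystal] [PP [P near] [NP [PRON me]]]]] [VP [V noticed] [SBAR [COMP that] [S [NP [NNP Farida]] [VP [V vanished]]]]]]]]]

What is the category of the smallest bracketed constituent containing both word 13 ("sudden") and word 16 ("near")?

NP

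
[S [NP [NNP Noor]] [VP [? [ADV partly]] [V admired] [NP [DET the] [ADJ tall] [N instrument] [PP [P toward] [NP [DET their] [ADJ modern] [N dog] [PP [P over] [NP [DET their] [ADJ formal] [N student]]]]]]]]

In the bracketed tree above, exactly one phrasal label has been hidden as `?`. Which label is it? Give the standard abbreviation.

ADVP

The `?` node immediately contains: ADV 'partly'. That is the internal structure of an adverb phrase, so the label is ADVP.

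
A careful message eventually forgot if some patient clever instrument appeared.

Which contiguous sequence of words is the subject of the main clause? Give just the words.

a careful message

In the main clause the verb is "forgot"; the NP preceding it, "a careful message", is the subject.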